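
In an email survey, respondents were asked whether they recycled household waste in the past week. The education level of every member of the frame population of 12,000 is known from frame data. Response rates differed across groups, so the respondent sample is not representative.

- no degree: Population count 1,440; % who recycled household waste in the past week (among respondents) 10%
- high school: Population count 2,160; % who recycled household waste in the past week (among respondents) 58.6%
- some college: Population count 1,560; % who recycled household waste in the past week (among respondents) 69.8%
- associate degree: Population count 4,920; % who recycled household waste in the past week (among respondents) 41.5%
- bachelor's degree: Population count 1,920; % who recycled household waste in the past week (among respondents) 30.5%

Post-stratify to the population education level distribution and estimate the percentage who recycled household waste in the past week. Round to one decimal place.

Each cell contributes population-share × respondent value:
  no degree: (1,440/12,000) × 10 = 1.2
  high school: (2,160/12,000) × 58.6 = 10.548
  some college: (1,560/12,000) × 69.8 = 9.074
  associate degree: (4,920/12,000) × 41.5 = 17.015
  bachelor's degree: (1,920/12,000) × 30.5 = 4.88
Post-stratified estimate = 42.717 → 42.7%.

42.7%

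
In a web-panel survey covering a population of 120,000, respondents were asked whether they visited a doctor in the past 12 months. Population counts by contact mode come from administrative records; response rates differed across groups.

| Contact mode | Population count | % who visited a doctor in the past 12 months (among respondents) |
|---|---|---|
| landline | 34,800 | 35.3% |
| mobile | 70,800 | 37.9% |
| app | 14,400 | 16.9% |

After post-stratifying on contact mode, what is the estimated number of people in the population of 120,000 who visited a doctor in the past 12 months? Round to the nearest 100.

Estimated count per cell = population count × respondent percentage:
  landline: 34,800 × 35.3% = 12284.4
  mobile: 70,800 × 37.9% = 26833.2
  app: 14,400 × 16.9% = 2433.6
Estimated total = 41551.2 → 41,600.

41,600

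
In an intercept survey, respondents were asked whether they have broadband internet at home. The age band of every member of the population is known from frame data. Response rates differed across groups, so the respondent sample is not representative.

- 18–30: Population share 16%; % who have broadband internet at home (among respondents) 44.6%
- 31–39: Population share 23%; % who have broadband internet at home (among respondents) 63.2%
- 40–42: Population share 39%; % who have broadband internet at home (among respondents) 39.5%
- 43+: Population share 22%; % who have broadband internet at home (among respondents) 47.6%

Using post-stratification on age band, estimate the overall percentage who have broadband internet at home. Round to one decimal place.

47.5%

Reweight to the known age band distribution:
  18–30: 0.16 × 44.6 = 7.136
  31–39: 0.23 × 63.2 = 14.536
  40–42: 0.39 × 39.5 = 15.405
  43+: 0.22 × 47.6 = 10.472
Post-stratified estimate = 47.549 → 47.5%.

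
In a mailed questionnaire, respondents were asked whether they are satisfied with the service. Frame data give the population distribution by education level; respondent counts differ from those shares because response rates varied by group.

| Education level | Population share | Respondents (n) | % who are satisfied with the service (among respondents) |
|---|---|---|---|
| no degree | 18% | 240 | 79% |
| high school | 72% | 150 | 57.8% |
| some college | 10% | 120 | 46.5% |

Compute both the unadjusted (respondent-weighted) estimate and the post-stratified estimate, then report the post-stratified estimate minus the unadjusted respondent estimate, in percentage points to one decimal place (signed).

-4.6 percentage points

Unadjusted (pooled respondent) estimate weights by respondent counts:
  (240/510)×79 + (150/510)×57.8 + (120/510)×46.5 = 65.1176%
Reweighting by population education level shares:
  0.18×79 + 0.72×57.8 + 0.1×46.5 = 60.486%
Difference = 60.486 − 65.1176 = -4.6316 pp.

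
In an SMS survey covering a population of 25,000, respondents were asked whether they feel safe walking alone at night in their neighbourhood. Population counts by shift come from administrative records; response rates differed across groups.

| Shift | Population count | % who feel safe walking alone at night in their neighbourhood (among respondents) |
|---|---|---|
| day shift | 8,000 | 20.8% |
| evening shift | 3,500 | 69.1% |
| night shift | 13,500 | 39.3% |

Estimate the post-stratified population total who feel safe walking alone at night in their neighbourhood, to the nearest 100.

Estimated count per cell = population count × respondent percentage:
  day shift: 8,000 × 20.8% = 1664
  evening shift: 3,500 × 69.1% = 2418.5
  night shift: 13,500 × 39.3% = 5305.5
Estimated total = 9388 → 9,400.

9,400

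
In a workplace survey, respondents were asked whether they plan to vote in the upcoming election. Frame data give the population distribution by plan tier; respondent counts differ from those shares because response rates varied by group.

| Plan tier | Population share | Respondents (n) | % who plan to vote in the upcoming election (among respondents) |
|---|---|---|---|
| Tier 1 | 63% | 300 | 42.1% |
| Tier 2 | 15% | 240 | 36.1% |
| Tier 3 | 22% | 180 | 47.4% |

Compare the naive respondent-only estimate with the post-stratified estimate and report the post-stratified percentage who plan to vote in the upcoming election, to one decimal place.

Without adjustment, the pooled respondent share is:
  (300/720)×42.1 + (240/720)×36.1 + (180/720)×47.4 = 41.425%
Post-stratified estimate weights by population shares:
  0.63×42.1 + 0.15×36.1 + 0.22×47.4 = 42.366%

42.4%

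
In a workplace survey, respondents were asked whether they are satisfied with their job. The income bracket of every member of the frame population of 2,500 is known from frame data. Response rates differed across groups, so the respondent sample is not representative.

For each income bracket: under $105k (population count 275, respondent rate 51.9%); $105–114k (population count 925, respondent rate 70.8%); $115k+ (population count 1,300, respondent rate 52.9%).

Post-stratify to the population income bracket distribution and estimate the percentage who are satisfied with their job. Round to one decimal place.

Reweight to the known income bracket distribution:
  under $105k: (275/2,500) × 51.9 = 5.709
  $105–114k: (925/2,500) × 70.8 = 26.196
  $115k+: (1,300/2,500) × 52.9 = 27.508
Post-stratified estimate = 59.413 → 59.4%.

59.4%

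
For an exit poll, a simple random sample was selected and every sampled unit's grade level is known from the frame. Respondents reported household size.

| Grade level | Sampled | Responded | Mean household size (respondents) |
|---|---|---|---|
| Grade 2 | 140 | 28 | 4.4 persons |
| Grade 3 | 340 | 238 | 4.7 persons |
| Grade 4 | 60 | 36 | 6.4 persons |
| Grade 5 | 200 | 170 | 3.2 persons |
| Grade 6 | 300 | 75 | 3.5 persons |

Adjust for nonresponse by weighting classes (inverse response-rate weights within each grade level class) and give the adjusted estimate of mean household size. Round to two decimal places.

4.12

Class response rates: Grade 2 28/140 = 20%, Grade 3 238/340 = 70%, Grade 4 36/60 = 60%, Grade 5 170/200 = 85%, Grade 6 75/300 = 25%.
Inverse-response-rate weighting restores each class to its sampled count, so class totals weight by n_sampled:
  Grade 2: 140 × 4.4 = 616
  Grade 3: 340 × 4.7 = 1598
  Grade 4: 60 × 6.4 = 384
  Grade 5: 200 × 3.2 = 640
  Grade 6: 300 × 3.5 = 1050
Adjusted estimate = 4288 / 1,040 = 4.12308 → 4.12.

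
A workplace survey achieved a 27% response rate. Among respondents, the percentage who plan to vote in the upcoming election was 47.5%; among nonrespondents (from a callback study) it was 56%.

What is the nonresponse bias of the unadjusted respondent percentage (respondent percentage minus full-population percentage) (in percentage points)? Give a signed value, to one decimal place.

-6.2 percentage points

Nonresponse fraction = 1 − 0.27 = 0.73.
Bias = (nonresponse fraction) × (respondent percentage − nonrespondent percentage)
     = 0.73 × (47.5 − 56) = 0.73 × -8.5 = -6.205.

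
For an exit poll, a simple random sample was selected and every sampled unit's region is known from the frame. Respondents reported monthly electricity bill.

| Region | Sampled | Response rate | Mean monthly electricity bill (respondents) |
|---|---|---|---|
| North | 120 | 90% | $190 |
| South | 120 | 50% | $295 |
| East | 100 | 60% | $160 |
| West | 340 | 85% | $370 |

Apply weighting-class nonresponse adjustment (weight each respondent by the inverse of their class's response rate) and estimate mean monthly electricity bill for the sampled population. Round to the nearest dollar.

$294

Each respondent's weight = sampled/responded in their class; summing within a class gives n_sampled, so:
  North: 120 × 190 = 22,800
  South: 120 × 295 = 35,400
  East: 100 × 160 = 16,000
  West: 340 × 370 = 125,800
Adjusted estimate = 200,000 / 680 = 294.118 → $294.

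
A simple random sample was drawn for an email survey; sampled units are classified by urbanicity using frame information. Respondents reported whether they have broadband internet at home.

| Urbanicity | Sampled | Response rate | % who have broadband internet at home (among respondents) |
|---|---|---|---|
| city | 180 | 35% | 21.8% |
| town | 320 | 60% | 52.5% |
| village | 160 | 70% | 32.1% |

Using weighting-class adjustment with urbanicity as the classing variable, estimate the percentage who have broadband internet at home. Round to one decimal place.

39.2%

With weight = n_sampled/n_responded per class, the weighted class total is n_sampled:
  city: 180 × 21.8 = 3924
  town: 320 × 52.5 = 16,800
  village: 160 × 32.1 = 5136
Adjusted estimate = 25,860 / 660 = 39.1818 → 39.2%.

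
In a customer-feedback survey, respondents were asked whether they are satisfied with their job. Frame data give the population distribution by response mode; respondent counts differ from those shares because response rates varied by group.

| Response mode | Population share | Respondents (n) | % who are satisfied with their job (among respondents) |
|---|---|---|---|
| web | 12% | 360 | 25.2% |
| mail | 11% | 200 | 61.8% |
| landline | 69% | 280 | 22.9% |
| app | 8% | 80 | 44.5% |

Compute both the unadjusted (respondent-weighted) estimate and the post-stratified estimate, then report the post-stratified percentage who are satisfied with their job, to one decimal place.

Unadjusted (pooled respondent) estimate weights by respondent counts:
  (360/920)×25.2 + (200/920)×61.8 + (280/920)×22.9 + (80/920)×44.5 = 34.1348%
Reweighting by population response mode shares:
  0.12×25.2 + 0.11×61.8 + 0.69×22.9 + 0.08×44.5 = 29.183%

29.2%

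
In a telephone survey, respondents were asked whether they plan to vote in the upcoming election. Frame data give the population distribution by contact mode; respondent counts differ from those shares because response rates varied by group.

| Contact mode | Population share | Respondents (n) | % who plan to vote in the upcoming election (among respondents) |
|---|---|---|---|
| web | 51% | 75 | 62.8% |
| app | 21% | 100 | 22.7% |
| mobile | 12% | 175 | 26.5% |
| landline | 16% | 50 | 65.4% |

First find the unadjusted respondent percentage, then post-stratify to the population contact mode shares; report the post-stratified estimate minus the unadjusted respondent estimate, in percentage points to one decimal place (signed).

Unadjusted (pooled respondent) estimate weights by respondent counts:
  (75/400)×62.8 + (100/400)×22.7 + (175/400)×26.5 + (50/400)×65.4 = 37.2188%
Reweighting by population contact mode shares:
  0.51×62.8 + 0.21×22.7 + 0.12×26.5 + 0.16×65.4 = 50.439%
Difference = 50.439 − 37.2188 = 13.2203 pp.

+13.2 percentage points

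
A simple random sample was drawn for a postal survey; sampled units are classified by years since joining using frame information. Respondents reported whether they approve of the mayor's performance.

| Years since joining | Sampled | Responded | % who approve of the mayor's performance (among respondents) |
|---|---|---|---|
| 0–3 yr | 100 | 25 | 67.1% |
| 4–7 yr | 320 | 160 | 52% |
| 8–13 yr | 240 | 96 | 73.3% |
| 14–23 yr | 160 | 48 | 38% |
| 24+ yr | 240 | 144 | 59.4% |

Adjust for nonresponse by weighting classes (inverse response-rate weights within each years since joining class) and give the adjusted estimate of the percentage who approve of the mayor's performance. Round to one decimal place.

Response rates by class: 0–3 yr 25/100 = 25%, 4–7 yr 160/320 = 50%, 8–13 yr 96/240 = 40%, 14–23 yr 48/160 = 30%, 24+ yr 144/240 = 60%.
With weight = n_sampled/n_responded per class, the weighted class total is n_sampled:
  0–3 yr: 100 × 67.1 = 6710
  4–7 yr: 320 × 52 = 16,640
  8–13 yr: 240 × 73.3 = 17,592
  14–23 yr: 160 × 38 = 6080
  24+ yr: 240 × 59.4 = 14,256
Adjusted estimate = 61,278 / 1,060 = 57.8094 → 57.8%.

57.8%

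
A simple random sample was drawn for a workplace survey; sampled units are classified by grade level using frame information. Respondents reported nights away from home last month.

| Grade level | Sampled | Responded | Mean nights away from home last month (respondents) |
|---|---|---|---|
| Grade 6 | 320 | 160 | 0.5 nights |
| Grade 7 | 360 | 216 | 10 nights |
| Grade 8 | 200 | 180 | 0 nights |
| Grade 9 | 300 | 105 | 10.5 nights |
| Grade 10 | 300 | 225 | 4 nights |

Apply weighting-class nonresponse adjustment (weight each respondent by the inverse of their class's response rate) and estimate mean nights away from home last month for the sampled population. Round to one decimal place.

Class response rates: Grade 6 160/320 = 50%, Grade 7 216/360 = 60%, Grade 8 180/200 = 90%, Grade 9 105/300 = 35%, Grade 10 225/300 = 75%.
Inverse-response-rate weighting restores each class to its sampled count, so class totals weight by n_sampled:
  Grade 6: 320 × 0.5 = 160
  Grade 7: 360 × 10 = 3600
  Grade 8: 200 × 0 = 0
  Grade 9: 300 × 10.5 = 3150
  Grade 10: 300 × 4 = 1200
Adjusted estimate = 8110 / 1,480 = 5.47973 → 5.5.

5.5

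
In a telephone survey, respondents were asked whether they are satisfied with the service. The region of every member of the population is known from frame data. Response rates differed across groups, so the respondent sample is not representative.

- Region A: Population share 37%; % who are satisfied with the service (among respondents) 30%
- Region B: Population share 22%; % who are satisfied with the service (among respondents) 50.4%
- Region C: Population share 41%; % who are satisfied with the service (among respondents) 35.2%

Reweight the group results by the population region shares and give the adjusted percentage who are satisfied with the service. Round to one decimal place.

Reweight to the known region distribution:
  Region A: 0.37 × 30 = 11.1
  Region B: 0.22 × 50.4 = 11.088
  Region C: 0.41 × 35.2 = 14.432
Post-stratified estimate = 36.62 → 36.6%.

36.6%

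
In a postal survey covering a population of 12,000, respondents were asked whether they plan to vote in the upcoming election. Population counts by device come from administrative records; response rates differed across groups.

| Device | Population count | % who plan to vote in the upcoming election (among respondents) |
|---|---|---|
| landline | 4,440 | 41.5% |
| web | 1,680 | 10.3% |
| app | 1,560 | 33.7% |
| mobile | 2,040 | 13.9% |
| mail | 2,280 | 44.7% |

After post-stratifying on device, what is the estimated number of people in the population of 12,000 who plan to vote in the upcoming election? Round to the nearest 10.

3,840

Estimated count per cell = population count × respondent percentage:
  landline: 4,440 × 41.5% = 1842.6
  web: 1,680 × 10.3% = 173.04
  app: 1,560 × 33.7% = 525.72
  mobile: 2,040 × 13.9% = 283.56
  mail: 2,280 × 44.7% = 1019.16
Estimated total = 3844.08 → 3,840.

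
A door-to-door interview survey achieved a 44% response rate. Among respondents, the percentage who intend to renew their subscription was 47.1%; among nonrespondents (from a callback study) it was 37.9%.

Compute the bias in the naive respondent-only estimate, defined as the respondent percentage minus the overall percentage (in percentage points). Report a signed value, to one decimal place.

Nonresponse fraction = 1 − 0.44 = 0.56.
Bias = (nonresponse fraction) × (respondent percentage − nonrespondent percentage)
     = 0.56 × (47.1 − 37.9) = 0.56 × 9.2 = 5.152.

+5.2 percentage points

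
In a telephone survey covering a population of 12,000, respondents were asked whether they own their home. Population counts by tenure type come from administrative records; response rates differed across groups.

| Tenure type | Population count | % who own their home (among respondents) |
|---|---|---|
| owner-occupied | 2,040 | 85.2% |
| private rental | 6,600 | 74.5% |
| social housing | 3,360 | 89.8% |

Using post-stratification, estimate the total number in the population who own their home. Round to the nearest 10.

9,670

Estimated count per cell = population count × respondent percentage:
  owner-occupied: 2,040 × 85.2% = 1738.08
  private rental: 6,600 × 74.5% = 4917
  social housing: 3,360 × 89.8% = 3017.28
Estimated total = 9672.36 → 9,670.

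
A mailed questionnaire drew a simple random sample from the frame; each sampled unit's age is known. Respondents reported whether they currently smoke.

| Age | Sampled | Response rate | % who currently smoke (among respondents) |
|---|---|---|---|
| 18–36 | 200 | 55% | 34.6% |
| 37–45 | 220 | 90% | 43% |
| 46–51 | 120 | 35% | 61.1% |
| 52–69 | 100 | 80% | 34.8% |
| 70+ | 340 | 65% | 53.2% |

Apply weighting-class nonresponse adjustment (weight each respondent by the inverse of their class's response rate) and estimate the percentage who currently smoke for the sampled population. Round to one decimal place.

With weight = n_sampled/n_responded per class, the weighted class total is n_sampled:
  18–36: 200 × 34.6 = 6920
  37–45: 220 × 43 = 9460
  46–51: 120 × 61.1 = 7332
  52–69: 100 × 34.8 = 3480
  70+: 340 × 53.2 = 18,088
Adjusted estimate = 45,280 / 980 = 46.2041 → 46.2%.

46.2%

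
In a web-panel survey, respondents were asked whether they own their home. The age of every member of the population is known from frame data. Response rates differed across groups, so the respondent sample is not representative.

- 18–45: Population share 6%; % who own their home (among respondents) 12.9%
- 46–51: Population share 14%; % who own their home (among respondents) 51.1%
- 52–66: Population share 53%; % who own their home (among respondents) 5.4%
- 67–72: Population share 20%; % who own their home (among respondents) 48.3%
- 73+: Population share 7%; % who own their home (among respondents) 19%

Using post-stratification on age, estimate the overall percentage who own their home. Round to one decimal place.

21.8%

Post-stratification weights by population share, not respondent share:
  18–45: 0.06 × 12.9 = 0.774
  46–51: 0.14 × 51.1 = 7.154
  52–66: 0.53 × 5.4 = 2.862
  67–72: 0.2 × 48.3 = 9.66
  73+: 0.07 × 19 = 1.33
Post-stratified estimate = 21.78 → 21.8%.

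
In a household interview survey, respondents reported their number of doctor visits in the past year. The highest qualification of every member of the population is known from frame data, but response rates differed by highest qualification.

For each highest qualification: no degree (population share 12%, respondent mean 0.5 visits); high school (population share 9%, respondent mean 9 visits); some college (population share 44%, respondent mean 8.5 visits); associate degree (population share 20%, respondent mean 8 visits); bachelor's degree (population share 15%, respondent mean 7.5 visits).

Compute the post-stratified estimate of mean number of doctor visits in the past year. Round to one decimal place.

Each cell contributes population-share × respondent value:
  no degree: 0.12 × 0.5 = 0.06
  high school: 0.09 × 9 = 0.81
  some college: 0.44 × 8.5 = 3.74
  associate degree: 0.2 × 8 = 1.6
  bachelor's degree: 0.15 × 7.5 = 1.125
Post-stratified estimate = 7.335 → 7.3.

7.3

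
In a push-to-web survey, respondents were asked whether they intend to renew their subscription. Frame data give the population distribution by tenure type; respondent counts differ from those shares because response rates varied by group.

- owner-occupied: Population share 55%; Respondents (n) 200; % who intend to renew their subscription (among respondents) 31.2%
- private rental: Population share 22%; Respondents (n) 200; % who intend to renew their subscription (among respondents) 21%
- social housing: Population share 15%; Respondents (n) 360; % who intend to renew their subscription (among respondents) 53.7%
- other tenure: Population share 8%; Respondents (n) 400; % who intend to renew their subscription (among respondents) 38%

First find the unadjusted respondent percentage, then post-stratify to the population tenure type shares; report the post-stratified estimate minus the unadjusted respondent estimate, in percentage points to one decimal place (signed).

-5.9 percentage points

Without adjustment, the pooled respondent share is:
  (200/1160)×31.2 + (200/1160)×21 + (360/1160)×53.7 + (400/1160)×38 = 38.769%
Post-stratified estimate weights by population shares:
  0.55×31.2 + 0.22×21 + 0.15×53.7 + 0.08×38 = 32.875%
Difference = 32.875 − 38.769 = -5.894 pp.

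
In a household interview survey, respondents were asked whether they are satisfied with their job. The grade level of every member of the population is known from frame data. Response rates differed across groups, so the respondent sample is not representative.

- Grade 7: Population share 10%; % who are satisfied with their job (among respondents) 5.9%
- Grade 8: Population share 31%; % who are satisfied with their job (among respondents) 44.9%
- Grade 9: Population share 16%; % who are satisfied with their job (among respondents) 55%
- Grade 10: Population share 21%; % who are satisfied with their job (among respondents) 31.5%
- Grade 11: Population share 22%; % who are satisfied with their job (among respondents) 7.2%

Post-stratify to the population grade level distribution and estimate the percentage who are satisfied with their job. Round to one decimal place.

Weight each group's respondent value by its population share:
  Grade 7: 0.1 × 5.9 = 0.59
  Grade 8: 0.31 × 44.9 = 13.919
  Grade 9: 0.16 × 55 = 8.8
  Grade 10: 0.21 × 31.5 = 6.615
  Grade 11: 0.22 × 7.2 = 1.584
Post-stratified estimate = 31.508 → 31.5%.

31.5%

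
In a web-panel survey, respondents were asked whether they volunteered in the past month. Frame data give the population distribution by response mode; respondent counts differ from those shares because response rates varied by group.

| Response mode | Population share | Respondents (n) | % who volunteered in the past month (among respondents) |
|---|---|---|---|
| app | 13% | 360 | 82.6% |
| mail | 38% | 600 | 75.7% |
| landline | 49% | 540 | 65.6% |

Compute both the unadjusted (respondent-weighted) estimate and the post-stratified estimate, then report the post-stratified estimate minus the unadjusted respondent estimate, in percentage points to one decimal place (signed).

Unadjusted (pooled respondent) estimate weights by respondent counts:
  (360/1500)×82.6 + (600/1500)×75.7 + (540/1500)×65.6 = 73.72%
Post-stratified estimate weights by population shares:
  0.13×82.6 + 0.38×75.7 + 0.49×65.6 = 71.648%
Difference = 71.648 − 73.72 = -2.072 pp.

-2.1 percentage points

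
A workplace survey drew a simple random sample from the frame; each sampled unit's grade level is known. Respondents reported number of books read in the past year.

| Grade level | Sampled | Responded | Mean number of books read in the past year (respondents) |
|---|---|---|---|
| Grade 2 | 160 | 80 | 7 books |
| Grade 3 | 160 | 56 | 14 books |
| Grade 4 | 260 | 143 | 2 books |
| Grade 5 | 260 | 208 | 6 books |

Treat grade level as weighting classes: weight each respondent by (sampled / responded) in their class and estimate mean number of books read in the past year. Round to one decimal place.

6.5

Response rates by class: Grade 2 80/160 = 50%, Grade 3 56/160 = 35%, Grade 4 143/260 = 55%, Grade 5 208/260 = 80%.
Weighting each respondent by the inverse class response rate inflates each class back to its sampled size, so the class weight is n_sampled:
  Grade 2: 160 × 7 = 1120
  Grade 3: 160 × 14 = 2240
  Grade 4: 260 × 2 = 520
  Grade 5: 260 × 6 = 1560
Adjusted estimate = 5440 / 840 = 6.47619 → 6.5.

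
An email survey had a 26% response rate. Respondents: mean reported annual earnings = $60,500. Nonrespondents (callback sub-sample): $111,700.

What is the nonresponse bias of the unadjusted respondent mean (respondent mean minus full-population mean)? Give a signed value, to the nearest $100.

Nonresponse fraction = 1 − 0.26 = 0.74.
Bias = (nonresponse fraction) × (respondent mean − nonrespondent mean)
     = 0.74 × (60,500 − 111,700) = 0.74 × -51,200 = -37,888.

-$37,900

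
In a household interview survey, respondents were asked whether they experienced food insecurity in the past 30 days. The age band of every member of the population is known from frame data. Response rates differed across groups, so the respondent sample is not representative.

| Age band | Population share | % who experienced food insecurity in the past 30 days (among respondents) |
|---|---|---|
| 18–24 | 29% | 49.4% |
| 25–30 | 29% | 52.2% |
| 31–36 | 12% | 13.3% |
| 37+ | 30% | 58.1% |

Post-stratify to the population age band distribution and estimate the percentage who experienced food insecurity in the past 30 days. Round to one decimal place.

Weight each group's respondent value by its population share:
  18–24: 0.29 × 49.4 = 14.326
  25–30: 0.29 × 52.2 = 15.138
  31–36: 0.12 × 13.3 = 1.596
  37+: 0.3 × 58.1 = 17.43
Post-stratified estimate = 48.49 → 48.5%.

48.5%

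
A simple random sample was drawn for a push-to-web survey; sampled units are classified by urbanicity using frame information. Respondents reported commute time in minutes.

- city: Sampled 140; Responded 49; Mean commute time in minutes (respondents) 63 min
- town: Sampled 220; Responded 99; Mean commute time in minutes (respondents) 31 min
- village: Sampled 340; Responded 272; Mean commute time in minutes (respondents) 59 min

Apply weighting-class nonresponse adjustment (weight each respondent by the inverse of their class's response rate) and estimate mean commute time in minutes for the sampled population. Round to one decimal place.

51.0

Class response rates: city 49/140 = 35%, town 99/220 = 45%, village 272/340 = 80%.
Each respondent's weight = sampled/responded in their class; summing within a class gives n_sampled, so:
  city: 140 × 63 = 8820
  town: 220 × 31 = 6820
  village: 340 × 59 = 20,060
Adjusted estimate = 35,700 / 700 = 51 → 51.0.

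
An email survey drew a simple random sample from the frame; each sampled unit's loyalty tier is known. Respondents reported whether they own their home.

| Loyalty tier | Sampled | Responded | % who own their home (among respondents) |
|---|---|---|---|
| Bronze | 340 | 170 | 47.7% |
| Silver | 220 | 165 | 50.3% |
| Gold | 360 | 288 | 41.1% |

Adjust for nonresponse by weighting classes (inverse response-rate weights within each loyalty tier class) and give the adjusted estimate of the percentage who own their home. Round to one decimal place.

45.7%

Class response rates: Bronze 170/340 = 50%, Silver 165/220 = 75%, Gold 288/360 = 80%.
With weight = n_sampled/n_responded per class, the weighted class total is n_sampled:
  Bronze: 340 × 47.7 = 16218
  Silver: 220 × 50.3 = 11,066
  Gold: 360 × 41.1 = 14,796
Adjusted estimate = 42,080 / 920 = 45.7391 → 45.7%.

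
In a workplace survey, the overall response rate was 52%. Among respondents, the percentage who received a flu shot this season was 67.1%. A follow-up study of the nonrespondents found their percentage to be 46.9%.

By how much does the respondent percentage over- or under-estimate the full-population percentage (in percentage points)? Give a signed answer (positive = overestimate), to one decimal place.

Nonresponse fraction = 1 − 0.52 = 0.48.
Bias = (nonresponse fraction) × (respondent percentage − nonrespondent percentage)
     = 0.48 × (67.1 − 46.9) = 0.48 × 20.2 = 9.696.

+9.7 percentage points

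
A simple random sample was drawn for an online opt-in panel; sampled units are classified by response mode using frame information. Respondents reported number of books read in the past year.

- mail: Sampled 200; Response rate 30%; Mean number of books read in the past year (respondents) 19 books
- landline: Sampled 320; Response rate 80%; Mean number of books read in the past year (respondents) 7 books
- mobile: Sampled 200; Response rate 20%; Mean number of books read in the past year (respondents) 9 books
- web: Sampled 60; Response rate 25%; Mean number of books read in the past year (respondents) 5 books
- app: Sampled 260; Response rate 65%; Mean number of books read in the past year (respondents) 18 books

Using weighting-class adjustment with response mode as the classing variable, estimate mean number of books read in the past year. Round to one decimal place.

With weight = n_sampled/n_responded per class, the weighted class total is n_sampled:
  mail: 200 × 19 = 3800
  landline: 320 × 7 = 2240
  mobile: 200 × 9 = 1800
  web: 60 × 5 = 300
  app: 260 × 18 = 4680
Adjusted estimate = 12,820 / 1,040 = 12.3269 → 12.3.

12.3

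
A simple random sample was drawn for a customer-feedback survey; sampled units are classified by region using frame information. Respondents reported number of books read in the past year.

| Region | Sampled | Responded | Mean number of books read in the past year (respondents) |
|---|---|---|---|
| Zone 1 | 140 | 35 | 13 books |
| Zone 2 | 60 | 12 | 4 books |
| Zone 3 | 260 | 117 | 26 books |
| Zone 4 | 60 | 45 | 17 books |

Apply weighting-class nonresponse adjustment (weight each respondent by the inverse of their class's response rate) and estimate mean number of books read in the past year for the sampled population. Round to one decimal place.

18.9

Class response rates: Zone 1 35/140 = 25%, Zone 2 12/60 = 20%, Zone 3 117/260 = 45%, Zone 4 45/60 = 75%.
Weighting each respondent by the inverse class response rate inflates each class back to its sampled size, so the class weight is n_sampled:
  Zone 1: 140 × 13 = 1820
  Zone 2: 60 × 4 = 240
  Zone 3: 260 × 26 = 6760
  Zone 4: 60 × 17 = 1020
Adjusted estimate = 9840 / 520 = 18.9231 → 18.9.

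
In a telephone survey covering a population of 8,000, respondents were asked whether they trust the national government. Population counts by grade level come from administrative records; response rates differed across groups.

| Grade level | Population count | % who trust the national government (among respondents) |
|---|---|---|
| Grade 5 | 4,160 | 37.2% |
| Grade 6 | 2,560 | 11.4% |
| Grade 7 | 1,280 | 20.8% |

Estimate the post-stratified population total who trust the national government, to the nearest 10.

Each cell contributes its population count × the respondent rate:
  Grade 5: 4,160 × 37.2% = 1547.52
  Grade 6: 2,560 × 11.4% = 291.84
  Grade 7: 1,280 × 20.8% = 266.24
Estimated total = 2105.6 → 2,110.

2,110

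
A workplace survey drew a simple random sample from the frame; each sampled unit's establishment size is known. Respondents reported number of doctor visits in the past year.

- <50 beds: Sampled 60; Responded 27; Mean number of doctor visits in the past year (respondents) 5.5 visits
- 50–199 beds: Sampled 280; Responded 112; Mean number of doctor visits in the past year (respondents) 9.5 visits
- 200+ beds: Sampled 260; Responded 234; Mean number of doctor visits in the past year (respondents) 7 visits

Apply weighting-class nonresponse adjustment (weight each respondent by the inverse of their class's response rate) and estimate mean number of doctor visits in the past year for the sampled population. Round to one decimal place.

8.0

Response rates by class: <50 beds 27/60 = 45%, 50–199 beds 112/280 = 40%, 200+ beds 234/260 = 90%.
Each respondent's weight = sampled/responded in their class; summing within a class gives n_sampled, so:
  <50 beds: 60 × 5.5 = 330
  50–199 beds: 280 × 9.5 = 2660
  200+ beds: 260 × 7 = 1820
Adjusted estimate = 4810 / 600 = 8.01667 → 8.0.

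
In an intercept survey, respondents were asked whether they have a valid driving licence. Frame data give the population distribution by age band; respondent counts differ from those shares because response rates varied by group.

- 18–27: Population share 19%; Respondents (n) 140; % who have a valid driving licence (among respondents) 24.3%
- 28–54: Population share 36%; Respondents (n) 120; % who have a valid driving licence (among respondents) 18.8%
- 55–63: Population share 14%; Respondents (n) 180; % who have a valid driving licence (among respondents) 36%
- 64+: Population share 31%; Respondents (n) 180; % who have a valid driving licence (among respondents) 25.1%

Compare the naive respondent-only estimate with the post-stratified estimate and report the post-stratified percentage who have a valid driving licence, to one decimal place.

24.2%

Naive respondent-only estimate (weights = respondent counts):
  (140/620)×24.3 + (120/620)×18.8 + (180/620)×36 + (180/620)×25.1 = 26.8645%
Post-stratified estimate weights by population shares:
  0.19×24.3 + 0.36×18.8 + 0.14×36 + 0.31×25.1 = 24.206%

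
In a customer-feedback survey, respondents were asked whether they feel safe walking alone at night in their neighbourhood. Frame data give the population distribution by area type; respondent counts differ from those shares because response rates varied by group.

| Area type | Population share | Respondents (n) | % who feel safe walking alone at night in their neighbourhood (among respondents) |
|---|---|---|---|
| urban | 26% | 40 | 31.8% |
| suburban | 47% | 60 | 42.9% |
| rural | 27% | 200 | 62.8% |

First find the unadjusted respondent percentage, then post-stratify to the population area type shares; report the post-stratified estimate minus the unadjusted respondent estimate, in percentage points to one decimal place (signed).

Unadjusted (pooled respondent) estimate weights by respondent counts:
  (40/300)×31.8 + (60/300)×42.9 + (200/300)×62.8 = 54.6867%
Post-stratified estimate weights by population shares:
  0.26×31.8 + 0.47×42.9 + 0.27×62.8 = 45.387%
Difference = 45.387 − 54.6867 = -9.2997 pp.

-9.3 percentage points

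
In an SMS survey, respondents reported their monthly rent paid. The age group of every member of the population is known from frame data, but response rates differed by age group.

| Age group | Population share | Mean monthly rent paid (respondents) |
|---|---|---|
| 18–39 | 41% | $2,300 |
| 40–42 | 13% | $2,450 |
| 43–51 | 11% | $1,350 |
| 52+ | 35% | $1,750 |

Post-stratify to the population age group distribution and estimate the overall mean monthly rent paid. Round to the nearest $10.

$2,020

Post-stratification weights by population share, not respondent share:
  18–39: 0.41 × 2300 = 943
  40–42: 0.13 × 2450 = 318.5
  43–51: 0.11 × 1350 = 148.5
  52+: 0.35 × 1750 = 612.5
Post-stratified estimate = 2022.5 → $2,020.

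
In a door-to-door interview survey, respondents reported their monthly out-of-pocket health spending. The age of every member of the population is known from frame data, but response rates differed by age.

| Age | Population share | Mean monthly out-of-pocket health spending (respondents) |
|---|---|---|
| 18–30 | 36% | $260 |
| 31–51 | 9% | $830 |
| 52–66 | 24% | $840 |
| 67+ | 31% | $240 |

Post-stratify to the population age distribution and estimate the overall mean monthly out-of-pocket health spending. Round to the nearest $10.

$440

Post-stratification weights by population share, not respondent share:
  18–30: 0.36 × 260 = 93.6
  31–51: 0.09 × 830 = 74.7
  52–66: 0.24 × 840 = 201.6
  67+: 0.31 × 240 = 74.4
Post-stratified estimate = 444.3 → $440.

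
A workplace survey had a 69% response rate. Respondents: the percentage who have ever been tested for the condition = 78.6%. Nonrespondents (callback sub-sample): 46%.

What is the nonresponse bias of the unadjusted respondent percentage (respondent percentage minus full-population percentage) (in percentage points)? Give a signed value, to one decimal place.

+10.1 percentage points

Nonresponse fraction = 1 − 0.69 = 0.31.
Bias = (nonresponse fraction) × (respondent percentage − nonrespondent percentage)
     = 0.31 × (78.6 − 46) = 0.31 × 32.6 = 10.106.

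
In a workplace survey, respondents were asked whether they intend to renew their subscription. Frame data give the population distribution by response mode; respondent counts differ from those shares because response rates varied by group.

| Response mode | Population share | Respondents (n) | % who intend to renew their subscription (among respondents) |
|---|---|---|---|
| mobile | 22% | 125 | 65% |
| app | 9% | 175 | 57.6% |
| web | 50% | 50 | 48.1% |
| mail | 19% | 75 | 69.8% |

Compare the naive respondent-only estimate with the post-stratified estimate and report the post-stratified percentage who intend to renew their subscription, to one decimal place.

56.8%

Unadjusted (pooled respondent) estimate weights by respondent counts:
  (125/425)×65 + (175/425)×57.6 + (50/425)×48.1 + (75/425)×69.8 = 60.8118%
Reweighting by population response mode shares:
  0.22×65 + 0.09×57.6 + 0.5×48.1 + 0.19×69.8 = 56.796%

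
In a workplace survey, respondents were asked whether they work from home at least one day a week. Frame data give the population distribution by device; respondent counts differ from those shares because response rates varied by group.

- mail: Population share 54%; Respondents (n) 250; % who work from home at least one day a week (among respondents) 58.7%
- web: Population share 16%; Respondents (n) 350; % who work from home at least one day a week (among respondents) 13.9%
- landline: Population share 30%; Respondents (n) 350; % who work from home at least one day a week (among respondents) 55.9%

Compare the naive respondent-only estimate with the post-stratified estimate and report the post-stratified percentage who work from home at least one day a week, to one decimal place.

50.7%

Naive respondent-only estimate (weights = respondent counts):
  (250/950)×58.7 + (350/950)×13.9 + (350/950)×55.9 = 41.1632%
Post-stratified estimate weights by population shares:
  0.54×58.7 + 0.16×13.9 + 0.3×55.9 = 50.692%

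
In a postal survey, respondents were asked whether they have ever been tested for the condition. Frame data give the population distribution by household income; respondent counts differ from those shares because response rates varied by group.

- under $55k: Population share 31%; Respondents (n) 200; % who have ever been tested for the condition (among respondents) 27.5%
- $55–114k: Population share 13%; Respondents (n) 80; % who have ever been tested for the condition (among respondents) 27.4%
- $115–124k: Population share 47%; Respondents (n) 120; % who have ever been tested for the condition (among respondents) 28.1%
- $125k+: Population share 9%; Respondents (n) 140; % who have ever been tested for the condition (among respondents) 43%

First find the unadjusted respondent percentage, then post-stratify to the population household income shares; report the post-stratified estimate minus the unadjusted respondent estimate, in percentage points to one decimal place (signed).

-2.5 percentage points

Unadjusted (pooled respondent) estimate weights by respondent counts:
  (200/540)×27.5 + (80/540)×27.4 + (120/540)×28.1 + (140/540)×43 = 31.637%
Post-stratified estimate weights by population shares:
  0.31×27.5 + 0.13×27.4 + 0.47×28.1 + 0.09×43 = 29.164%
Difference = 29.164 − 31.637 = -2.473 pp.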